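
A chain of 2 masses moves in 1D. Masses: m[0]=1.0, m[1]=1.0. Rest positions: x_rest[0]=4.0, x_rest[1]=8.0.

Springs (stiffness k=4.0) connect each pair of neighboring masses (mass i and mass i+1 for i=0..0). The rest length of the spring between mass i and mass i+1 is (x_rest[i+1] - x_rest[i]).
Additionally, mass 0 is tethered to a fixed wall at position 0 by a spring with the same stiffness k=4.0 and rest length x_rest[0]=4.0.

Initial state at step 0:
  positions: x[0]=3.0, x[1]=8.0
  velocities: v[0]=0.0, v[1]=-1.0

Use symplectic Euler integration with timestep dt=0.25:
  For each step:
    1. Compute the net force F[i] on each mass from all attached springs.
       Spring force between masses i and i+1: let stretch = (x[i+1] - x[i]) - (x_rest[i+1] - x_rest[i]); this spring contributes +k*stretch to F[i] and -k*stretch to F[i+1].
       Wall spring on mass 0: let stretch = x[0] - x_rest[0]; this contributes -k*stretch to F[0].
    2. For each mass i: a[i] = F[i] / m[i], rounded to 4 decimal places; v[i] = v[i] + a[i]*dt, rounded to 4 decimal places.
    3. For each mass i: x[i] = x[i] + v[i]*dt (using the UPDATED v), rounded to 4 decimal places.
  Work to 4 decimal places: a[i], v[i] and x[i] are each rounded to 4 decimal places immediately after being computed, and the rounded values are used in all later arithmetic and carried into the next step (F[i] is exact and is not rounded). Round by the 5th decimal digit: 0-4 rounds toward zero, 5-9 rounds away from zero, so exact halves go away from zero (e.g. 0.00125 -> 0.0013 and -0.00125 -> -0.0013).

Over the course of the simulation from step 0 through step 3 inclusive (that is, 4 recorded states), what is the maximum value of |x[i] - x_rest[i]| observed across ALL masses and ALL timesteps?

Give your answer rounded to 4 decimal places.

Answer: 1.2187

Derivation:
Step 0: x=[3.0000 8.0000] v=[0.0000 -1.0000]
Step 1: x=[3.5000 7.5000] v=[2.0000 -2.0000]
Step 2: x=[4.1250 7.0000] v=[2.5000 -2.0000]
Step 3: x=[4.4375 6.7813] v=[1.2500 -0.8750]
Max displacement = 1.2187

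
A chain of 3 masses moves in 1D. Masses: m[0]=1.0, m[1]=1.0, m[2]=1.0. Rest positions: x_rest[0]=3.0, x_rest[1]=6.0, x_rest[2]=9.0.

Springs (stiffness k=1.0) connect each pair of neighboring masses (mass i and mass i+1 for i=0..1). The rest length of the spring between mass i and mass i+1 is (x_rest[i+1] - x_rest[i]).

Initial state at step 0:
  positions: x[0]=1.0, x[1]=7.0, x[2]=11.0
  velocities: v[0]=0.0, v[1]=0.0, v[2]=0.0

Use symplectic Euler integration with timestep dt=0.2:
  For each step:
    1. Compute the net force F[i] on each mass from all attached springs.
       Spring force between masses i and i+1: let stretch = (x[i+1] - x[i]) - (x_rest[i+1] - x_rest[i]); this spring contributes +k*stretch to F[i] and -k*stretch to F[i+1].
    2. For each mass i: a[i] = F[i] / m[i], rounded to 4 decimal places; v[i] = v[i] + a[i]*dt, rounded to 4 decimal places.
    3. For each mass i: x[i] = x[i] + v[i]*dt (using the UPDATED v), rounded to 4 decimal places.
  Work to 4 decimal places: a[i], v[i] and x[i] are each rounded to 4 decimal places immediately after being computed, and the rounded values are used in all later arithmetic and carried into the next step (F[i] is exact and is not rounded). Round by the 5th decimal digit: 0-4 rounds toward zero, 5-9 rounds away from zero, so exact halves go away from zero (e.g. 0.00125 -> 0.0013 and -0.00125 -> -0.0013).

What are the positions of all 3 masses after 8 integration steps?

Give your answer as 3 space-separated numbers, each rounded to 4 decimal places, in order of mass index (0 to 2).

Step 0: x=[1.0000 7.0000 11.0000] v=[0.0000 0.0000 0.0000]
Step 1: x=[1.1200 6.9200 10.9600] v=[0.6000 -0.4000 -0.2000]
Step 2: x=[1.3520 6.7696 10.8784] v=[1.1600 -0.7520 -0.4080]
Step 3: x=[1.6807 6.5668 10.7524] v=[1.6435 -1.0138 -0.6298]
Step 4: x=[2.0848 6.3360 10.5790] v=[2.0207 -1.1539 -0.8669]
Step 5: x=[2.5390 6.1049 10.3559] v=[2.2709 -1.1555 -1.1155]
Step 6: x=[3.0158 5.9012 10.0828] v=[2.3841 -1.0185 -1.3657]
Step 7: x=[3.4880 5.7493 9.7624] v=[2.3612 -0.7593 -1.6020]
Step 8: x=[3.9307 5.6675 9.4015] v=[2.2135 -0.4089 -1.8046]

Answer: 3.9307 5.6675 9.4015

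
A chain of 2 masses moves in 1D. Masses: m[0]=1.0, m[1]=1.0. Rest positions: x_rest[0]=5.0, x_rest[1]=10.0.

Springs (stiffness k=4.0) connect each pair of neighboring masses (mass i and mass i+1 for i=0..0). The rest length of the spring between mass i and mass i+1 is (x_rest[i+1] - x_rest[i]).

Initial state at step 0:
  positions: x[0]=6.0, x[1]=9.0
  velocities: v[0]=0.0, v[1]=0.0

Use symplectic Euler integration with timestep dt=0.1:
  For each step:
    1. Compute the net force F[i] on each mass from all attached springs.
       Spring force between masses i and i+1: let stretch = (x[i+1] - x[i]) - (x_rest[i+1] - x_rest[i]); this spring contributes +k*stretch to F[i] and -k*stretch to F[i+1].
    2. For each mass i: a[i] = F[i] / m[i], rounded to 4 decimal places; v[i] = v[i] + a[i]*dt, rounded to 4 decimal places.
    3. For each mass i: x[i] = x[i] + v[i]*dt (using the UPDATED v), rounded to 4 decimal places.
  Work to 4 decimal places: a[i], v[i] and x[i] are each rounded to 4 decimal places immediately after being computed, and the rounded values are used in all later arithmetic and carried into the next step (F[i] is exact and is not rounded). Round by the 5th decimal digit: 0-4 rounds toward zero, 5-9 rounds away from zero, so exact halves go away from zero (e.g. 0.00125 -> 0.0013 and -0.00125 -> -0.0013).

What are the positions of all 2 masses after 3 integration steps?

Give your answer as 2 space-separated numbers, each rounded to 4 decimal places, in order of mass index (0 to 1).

Step 0: x=[6.0000 9.0000] v=[0.0000 0.0000]
Step 1: x=[5.9200 9.0800] v=[-0.8000 0.8000]
Step 2: x=[5.7664 9.2336] v=[-1.5360 1.5360]
Step 3: x=[5.5515 9.4485] v=[-2.1491 2.1491]

Answer: 5.5515 9.4485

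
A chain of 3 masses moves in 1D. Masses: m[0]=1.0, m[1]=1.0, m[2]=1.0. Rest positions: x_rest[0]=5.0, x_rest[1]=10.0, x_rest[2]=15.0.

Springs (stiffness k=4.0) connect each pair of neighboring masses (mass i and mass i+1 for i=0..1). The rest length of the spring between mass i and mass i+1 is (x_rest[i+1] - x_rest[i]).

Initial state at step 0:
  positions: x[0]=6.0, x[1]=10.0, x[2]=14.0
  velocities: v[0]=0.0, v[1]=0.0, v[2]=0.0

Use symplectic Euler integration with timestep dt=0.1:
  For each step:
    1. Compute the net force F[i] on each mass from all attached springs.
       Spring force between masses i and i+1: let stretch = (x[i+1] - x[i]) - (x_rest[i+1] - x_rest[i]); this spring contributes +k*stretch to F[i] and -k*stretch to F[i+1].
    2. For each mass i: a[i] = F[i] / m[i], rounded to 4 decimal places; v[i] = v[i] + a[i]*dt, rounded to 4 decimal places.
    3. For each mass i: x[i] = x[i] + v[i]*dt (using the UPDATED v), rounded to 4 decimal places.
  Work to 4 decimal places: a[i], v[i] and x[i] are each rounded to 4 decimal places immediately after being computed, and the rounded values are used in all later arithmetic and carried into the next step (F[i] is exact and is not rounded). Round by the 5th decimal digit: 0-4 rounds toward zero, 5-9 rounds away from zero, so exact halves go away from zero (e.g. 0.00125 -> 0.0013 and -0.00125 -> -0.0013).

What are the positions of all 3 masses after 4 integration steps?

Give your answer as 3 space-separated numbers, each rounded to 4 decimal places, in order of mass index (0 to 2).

Answer: 5.6235 10.0000 14.3765

Derivation:
Step 0: x=[6.0000 10.0000 14.0000] v=[0.0000 0.0000 0.0000]
Step 1: x=[5.9600 10.0000 14.0400] v=[-0.4000 0.0000 0.4000]
Step 2: x=[5.8816 10.0000 14.1184] v=[-0.7840 0.0000 0.7840]
Step 3: x=[5.7679 10.0000 14.2321] v=[-1.1366 0.0000 1.1366]
Step 4: x=[5.6235 10.0000 14.3765] v=[-1.4438 0.0000 1.4438]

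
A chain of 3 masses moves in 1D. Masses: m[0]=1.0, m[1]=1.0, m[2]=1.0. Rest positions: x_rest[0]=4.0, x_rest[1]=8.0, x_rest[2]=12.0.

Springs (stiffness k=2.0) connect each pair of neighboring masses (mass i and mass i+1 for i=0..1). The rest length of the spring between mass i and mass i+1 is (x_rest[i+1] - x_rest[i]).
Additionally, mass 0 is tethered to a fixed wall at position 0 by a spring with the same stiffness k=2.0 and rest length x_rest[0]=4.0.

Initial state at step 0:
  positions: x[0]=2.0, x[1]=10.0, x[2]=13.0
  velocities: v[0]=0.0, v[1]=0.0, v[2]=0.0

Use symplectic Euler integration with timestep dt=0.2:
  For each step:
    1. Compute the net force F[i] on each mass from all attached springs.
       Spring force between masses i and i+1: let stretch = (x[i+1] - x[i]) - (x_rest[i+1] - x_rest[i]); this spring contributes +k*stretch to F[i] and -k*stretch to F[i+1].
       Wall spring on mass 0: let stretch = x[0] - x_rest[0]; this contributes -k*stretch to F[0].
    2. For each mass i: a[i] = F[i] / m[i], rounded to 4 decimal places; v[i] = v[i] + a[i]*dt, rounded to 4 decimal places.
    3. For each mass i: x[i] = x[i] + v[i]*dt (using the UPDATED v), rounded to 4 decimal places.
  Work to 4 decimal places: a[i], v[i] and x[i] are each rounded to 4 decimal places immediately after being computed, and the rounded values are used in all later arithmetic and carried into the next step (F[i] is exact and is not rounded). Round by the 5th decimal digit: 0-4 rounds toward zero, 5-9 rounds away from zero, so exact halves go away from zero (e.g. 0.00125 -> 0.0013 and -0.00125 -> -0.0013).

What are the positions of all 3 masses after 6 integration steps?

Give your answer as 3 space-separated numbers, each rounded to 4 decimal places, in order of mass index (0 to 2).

Step 0: x=[2.0000 10.0000 13.0000] v=[0.0000 0.0000 0.0000]
Step 1: x=[2.4800 9.6000 13.0800] v=[2.4000 -2.0000 0.4000]
Step 2: x=[3.3312 8.9088 13.2016] v=[4.2560 -3.4560 0.6080]
Step 3: x=[4.3621 8.1148 13.2998] v=[5.1546 -3.9699 0.4909]
Step 4: x=[5.3443 7.4354 13.3032] v=[4.9108 -3.3970 0.0169]
Step 5: x=[6.0662 7.0581 13.1572] v=[3.6095 -1.8863 -0.7302]
Step 6: x=[6.3822 7.0894 12.8432] v=[1.5798 0.1566 -1.5698]

Answer: 6.3822 7.0894 12.8432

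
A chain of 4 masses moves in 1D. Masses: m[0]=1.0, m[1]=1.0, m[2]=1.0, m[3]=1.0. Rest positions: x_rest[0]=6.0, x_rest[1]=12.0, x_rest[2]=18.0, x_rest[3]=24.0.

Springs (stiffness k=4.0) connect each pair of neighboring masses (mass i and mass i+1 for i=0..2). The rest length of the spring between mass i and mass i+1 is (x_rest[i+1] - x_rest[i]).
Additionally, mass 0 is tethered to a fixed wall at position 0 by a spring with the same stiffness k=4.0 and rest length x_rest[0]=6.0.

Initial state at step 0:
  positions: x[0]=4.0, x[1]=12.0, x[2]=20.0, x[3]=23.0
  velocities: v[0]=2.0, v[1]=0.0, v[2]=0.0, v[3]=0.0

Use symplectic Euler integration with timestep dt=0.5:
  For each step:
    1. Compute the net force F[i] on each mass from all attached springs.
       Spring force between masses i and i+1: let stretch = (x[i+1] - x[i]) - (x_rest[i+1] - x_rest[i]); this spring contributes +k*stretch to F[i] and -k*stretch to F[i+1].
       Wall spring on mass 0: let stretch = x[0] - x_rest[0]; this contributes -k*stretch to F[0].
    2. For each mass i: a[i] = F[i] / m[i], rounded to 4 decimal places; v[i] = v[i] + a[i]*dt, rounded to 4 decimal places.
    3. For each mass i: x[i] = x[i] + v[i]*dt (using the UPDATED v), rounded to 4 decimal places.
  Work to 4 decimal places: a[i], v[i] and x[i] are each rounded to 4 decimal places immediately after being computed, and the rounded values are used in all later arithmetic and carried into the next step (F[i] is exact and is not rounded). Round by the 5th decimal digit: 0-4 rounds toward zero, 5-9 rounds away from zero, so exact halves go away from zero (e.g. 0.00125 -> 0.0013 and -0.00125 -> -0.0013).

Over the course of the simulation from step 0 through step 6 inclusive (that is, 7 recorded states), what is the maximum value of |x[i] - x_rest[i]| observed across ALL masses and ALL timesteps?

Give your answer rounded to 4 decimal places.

Step 0: x=[4.0000 12.0000 20.0000 23.0000] v=[2.0000 0.0000 0.0000 0.0000]
Step 1: x=[9.0000 12.0000 15.0000 26.0000] v=[10.0000 0.0000 -10.0000 6.0000]
Step 2: x=[8.0000 12.0000 18.0000 24.0000] v=[-2.0000 0.0000 6.0000 -4.0000]
Step 3: x=[3.0000 14.0000 21.0000 22.0000] v=[-10.0000 4.0000 6.0000 -4.0000]
Step 4: x=[6.0000 12.0000 18.0000 25.0000] v=[6.0000 -4.0000 -6.0000 6.0000]
Step 5: x=[9.0000 10.0000 16.0000 27.0000] v=[6.0000 -4.0000 -4.0000 4.0000]
Step 6: x=[4.0000 13.0000 19.0000 24.0000] v=[-10.0000 6.0000 6.0000 -6.0000]
Max displacement = 3.0000

Answer: 3.0000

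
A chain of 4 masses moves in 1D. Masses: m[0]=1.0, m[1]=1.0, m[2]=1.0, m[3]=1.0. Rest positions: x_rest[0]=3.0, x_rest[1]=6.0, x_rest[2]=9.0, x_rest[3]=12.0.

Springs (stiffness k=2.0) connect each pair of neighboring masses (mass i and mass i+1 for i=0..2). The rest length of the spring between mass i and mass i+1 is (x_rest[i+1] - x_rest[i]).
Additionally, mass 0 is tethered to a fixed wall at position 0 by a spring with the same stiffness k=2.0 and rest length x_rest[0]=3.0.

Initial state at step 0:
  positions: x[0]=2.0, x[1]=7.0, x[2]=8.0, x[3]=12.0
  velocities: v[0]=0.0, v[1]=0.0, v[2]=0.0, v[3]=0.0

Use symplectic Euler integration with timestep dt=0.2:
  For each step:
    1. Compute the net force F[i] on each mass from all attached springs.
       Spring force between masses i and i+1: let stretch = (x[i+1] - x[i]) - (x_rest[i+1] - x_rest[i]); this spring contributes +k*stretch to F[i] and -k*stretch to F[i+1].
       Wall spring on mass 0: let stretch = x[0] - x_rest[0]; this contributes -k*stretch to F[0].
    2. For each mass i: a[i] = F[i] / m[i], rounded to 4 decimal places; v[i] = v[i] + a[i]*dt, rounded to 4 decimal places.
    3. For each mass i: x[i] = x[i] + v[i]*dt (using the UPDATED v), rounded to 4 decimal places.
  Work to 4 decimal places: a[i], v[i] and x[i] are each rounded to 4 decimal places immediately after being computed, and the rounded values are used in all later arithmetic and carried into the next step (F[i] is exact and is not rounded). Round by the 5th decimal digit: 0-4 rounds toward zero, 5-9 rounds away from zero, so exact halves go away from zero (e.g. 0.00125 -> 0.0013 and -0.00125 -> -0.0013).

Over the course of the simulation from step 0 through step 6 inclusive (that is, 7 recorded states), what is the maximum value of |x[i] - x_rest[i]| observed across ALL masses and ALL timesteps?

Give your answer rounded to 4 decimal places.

Step 0: x=[2.0000 7.0000 8.0000 12.0000] v=[0.0000 0.0000 0.0000 0.0000]
Step 1: x=[2.2400 6.6800 8.2400 11.9200] v=[1.2000 -1.6000 1.2000 -0.4000]
Step 2: x=[2.6560 6.1296 8.6496 11.7856] v=[2.0800 -2.7520 2.0480 -0.6720]
Step 3: x=[3.1374 5.5029 9.1085 11.6403] v=[2.4070 -3.1334 2.2944 -0.7264]
Step 4: x=[3.5570 4.9754 9.4815 11.5325] v=[2.0982 -2.6374 1.8649 -0.5391]
Step 5: x=[3.8056 4.6949 9.6581 11.5006] v=[1.2428 -1.4023 0.8829 -0.1595]
Step 6: x=[3.8209 4.7404 9.5850 11.5613] v=[0.0763 0.2273 -0.3654 0.3035]
Max displacement = 1.3051

Answer: 1.3051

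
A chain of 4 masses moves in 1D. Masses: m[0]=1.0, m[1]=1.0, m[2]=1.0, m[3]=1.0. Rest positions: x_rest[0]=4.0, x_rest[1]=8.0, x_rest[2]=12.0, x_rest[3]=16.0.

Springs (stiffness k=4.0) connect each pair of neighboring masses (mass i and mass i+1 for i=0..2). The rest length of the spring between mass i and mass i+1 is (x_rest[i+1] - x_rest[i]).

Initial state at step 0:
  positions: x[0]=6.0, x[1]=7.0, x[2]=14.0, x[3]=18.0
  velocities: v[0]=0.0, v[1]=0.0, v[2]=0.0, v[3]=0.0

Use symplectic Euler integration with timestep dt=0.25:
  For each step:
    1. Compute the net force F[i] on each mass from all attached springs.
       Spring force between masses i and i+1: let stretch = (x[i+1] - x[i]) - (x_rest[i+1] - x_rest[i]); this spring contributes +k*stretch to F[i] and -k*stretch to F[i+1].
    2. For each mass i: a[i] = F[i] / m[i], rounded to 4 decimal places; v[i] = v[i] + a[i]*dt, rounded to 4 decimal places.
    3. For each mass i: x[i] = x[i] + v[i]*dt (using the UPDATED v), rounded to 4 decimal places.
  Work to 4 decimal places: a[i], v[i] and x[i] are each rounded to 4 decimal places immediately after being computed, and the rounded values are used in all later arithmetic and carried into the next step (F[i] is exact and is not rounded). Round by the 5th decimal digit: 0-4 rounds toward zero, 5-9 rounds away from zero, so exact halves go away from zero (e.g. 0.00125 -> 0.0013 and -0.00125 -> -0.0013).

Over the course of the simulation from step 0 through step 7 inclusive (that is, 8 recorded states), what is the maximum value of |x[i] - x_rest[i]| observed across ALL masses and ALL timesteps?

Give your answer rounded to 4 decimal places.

Step 0: x=[6.0000 7.0000 14.0000 18.0000] v=[0.0000 0.0000 0.0000 0.0000]
Step 1: x=[5.2500 8.5000 13.2500 18.0000] v=[-3.0000 6.0000 -3.0000 0.0000]
Step 2: x=[4.3125 10.3750 12.5000 17.8125] v=[-3.7500 7.5000 -3.0000 -0.7500]
Step 3: x=[3.8906 11.2656 12.5469 17.2969] v=[-1.6875 3.5625 0.1875 -2.0625]
Step 4: x=[4.3125 10.6328 13.4610 16.5938] v=[1.6875 -2.5312 3.6562 -2.8125]
Step 5: x=[5.3145 9.1270 14.4512 16.1075] v=[4.0078 -6.0233 3.9608 -1.9453]
Step 6: x=[6.2696 7.9991 14.5244 16.2071] v=[3.8203 -4.5116 0.2929 0.3984]
Step 7: x=[6.6571 8.0702 13.3870 16.8860] v=[1.5498 0.2842 -4.5497 2.7157]
Max displacement = 3.2656

Answer: 3.2656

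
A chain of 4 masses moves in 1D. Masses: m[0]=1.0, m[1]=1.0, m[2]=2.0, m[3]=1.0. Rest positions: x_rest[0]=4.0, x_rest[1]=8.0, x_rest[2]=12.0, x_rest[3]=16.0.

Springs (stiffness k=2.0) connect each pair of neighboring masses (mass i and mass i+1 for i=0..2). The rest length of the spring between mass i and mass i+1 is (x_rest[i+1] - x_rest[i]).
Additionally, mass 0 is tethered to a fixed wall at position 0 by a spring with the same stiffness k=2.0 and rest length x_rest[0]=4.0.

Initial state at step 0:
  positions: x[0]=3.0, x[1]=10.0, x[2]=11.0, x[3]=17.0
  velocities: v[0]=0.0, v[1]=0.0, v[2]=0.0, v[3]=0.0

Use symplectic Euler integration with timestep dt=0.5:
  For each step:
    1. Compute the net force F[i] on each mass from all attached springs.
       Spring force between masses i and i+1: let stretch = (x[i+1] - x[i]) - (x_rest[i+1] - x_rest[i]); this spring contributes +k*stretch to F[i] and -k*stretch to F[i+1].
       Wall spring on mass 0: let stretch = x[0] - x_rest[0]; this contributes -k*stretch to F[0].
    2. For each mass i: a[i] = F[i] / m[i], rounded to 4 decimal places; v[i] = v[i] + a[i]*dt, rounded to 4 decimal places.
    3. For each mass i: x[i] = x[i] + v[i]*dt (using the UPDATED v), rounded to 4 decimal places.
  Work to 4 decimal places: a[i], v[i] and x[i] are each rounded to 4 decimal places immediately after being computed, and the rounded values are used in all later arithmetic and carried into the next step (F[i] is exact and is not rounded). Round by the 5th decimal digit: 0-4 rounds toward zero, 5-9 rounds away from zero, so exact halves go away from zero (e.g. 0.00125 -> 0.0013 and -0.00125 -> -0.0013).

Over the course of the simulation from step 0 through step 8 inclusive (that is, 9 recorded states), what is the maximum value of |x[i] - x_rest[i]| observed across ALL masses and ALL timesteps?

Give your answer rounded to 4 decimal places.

Answer: 2.3750

Derivation:
Step 0: x=[3.0000 10.0000 11.0000 17.0000] v=[0.0000 0.0000 0.0000 0.0000]
Step 1: x=[5.0000 7.0000 12.2500 16.0000] v=[4.0000 -6.0000 2.5000 -2.0000]
Step 2: x=[5.5000 5.6250 13.1250 15.1250] v=[1.0000 -2.7500 1.7500 -1.7500]
Step 3: x=[3.3125 7.9375 12.6250 15.2500] v=[-4.3750 4.6250 -1.0000 0.2500]
Step 4: x=[1.7813 10.2813 11.6094 16.0625] v=[-3.0625 4.6875 -2.0313 1.6250]
Step 5: x=[3.6094 9.0391 11.3750 16.6485] v=[3.6562 -2.4844 -0.4688 1.1719]
Step 6: x=[6.3477 6.2500 11.8750 16.5977] v=[5.4765 -5.5782 1.0000 -0.1016]
Step 7: x=[5.8633 6.3223 12.1495 16.1856] v=[-0.9689 0.1445 0.5489 -0.8243]
Step 8: x=[2.6767 9.0787 11.9762 15.7554] v=[-6.3732 5.5127 -0.3467 -0.8604]
Max displacement = 2.3750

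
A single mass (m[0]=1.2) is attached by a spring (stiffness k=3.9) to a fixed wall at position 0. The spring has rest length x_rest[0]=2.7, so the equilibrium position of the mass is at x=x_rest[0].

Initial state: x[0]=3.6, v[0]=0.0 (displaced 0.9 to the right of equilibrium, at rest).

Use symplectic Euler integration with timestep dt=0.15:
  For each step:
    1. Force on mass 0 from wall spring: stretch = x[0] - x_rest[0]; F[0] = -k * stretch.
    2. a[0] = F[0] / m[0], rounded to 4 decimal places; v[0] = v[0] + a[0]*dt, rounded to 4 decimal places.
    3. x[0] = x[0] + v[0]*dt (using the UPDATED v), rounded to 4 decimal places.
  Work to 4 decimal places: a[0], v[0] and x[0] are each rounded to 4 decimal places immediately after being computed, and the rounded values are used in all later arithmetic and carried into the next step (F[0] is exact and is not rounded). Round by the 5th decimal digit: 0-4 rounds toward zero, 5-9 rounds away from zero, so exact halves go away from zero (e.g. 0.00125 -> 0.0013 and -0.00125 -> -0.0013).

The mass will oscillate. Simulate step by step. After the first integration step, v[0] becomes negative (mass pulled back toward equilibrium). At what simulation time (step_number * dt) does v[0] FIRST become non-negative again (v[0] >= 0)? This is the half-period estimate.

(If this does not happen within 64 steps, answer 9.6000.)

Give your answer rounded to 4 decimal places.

Answer: 1.8000

Derivation:
Step 0: x=[3.6000] v=[0.0000]
Step 1: x=[3.5342] v=[-0.4388]
Step 2: x=[3.4074] v=[-0.8455]
Step 3: x=[3.2288] v=[-1.1904]
Step 4: x=[3.0116] v=[-1.4482]
Step 5: x=[2.7716] v=[-1.6001]
Step 6: x=[2.5264] v=[-1.6350]
Step 7: x=[2.2938] v=[-1.5504]
Step 8: x=[2.0909] v=[-1.3524]
Step 9: x=[1.9326] v=[-1.0555]
Step 10: x=[1.8304] v=[-0.6814]
Step 11: x=[1.7918] v=[-0.2575]
Step 12: x=[1.8196] v=[0.1853]
First v>=0 after going negative at step 12, time=1.8000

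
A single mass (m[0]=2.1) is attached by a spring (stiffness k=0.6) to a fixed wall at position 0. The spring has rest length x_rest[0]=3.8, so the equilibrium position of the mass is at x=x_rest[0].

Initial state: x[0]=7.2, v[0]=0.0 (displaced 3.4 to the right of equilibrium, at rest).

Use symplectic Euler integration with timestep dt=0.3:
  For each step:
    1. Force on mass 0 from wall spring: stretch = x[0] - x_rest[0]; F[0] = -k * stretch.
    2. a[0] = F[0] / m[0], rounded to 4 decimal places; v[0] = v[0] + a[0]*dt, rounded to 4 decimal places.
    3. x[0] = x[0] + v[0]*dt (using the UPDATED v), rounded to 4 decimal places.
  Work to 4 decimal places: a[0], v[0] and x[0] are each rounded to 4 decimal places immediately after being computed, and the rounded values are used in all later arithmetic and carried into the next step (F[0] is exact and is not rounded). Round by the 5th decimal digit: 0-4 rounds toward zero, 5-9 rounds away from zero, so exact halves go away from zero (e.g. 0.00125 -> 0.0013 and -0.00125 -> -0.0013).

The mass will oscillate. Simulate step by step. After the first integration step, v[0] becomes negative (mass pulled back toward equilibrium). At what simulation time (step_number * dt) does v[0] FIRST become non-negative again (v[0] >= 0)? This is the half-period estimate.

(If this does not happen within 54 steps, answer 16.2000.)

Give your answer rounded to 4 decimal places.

Step 0: x=[7.2000] v=[0.0000]
Step 1: x=[7.1126] v=[-0.2914]
Step 2: x=[6.9400] v=[-0.5754]
Step 3: x=[6.6867] v=[-0.8445]
Step 4: x=[6.3591] v=[-1.0919]
Step 5: x=[5.9657] v=[-1.3113]
Step 6: x=[5.5166] v=[-1.4969]
Step 7: x=[5.0234] v=[-1.6441]
Step 8: x=[4.4987] v=[-1.7490]
Step 9: x=[3.9560] v=[-1.8089]
Step 10: x=[3.4093] v=[-1.8223]
Step 11: x=[2.8727] v=[-1.7888]
Step 12: x=[2.3599] v=[-1.7093]
Step 13: x=[1.8841] v=[-1.5859]
Step 14: x=[1.4576] v=[-1.4217]
Step 15: x=[1.0913] v=[-1.2209]
Step 16: x=[0.7947] v=[-0.9887]
Step 17: x=[0.5754] v=[-0.7311]
Step 18: x=[0.4390] v=[-0.4547]
Step 19: x=[0.3890] v=[-0.1666]
Step 20: x=[0.4267] v=[0.1258]
First v>=0 after going negative at step 20, time=6.0000

Answer: 6.0000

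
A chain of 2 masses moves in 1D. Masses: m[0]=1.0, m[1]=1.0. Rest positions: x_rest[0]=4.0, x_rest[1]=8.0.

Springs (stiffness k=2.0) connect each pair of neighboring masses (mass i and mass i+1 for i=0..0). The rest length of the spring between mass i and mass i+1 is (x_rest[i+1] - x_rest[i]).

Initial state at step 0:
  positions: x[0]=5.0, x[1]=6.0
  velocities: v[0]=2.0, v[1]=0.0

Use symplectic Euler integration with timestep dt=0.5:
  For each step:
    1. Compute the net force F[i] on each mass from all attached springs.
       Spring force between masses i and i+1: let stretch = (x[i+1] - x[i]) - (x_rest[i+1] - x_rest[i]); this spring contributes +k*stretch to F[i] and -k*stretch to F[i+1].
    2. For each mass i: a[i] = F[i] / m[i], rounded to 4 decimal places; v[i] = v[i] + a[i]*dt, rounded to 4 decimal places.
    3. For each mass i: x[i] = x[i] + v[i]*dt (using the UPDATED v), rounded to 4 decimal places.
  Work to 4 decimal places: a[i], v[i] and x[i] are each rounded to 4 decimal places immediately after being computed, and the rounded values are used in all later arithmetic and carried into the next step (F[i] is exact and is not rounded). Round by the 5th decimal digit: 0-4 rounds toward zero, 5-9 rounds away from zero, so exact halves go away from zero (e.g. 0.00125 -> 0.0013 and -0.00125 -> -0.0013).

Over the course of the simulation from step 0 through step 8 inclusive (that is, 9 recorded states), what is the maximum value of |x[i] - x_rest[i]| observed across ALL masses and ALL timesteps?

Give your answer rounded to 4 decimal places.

Step 0: x=[5.0000 6.0000] v=[2.0000 0.0000]
Step 1: x=[4.5000 7.5000] v=[-1.0000 3.0000]
Step 2: x=[3.5000 9.5000] v=[-2.0000 4.0000]
Step 3: x=[3.5000 10.5000] v=[0.0000 2.0000]
Step 4: x=[5.0000 10.0000] v=[3.0000 -1.0000]
Step 5: x=[7.0000 9.0000] v=[4.0000 -2.0000]
Step 6: x=[8.0000 9.0000] v=[2.0000 0.0000]
Step 7: x=[7.5000 10.5000] v=[-1.0000 3.0000]
Step 8: x=[6.5000 12.5000] v=[-2.0000 4.0000]
Max displacement = 4.5000

Answer: 4.5000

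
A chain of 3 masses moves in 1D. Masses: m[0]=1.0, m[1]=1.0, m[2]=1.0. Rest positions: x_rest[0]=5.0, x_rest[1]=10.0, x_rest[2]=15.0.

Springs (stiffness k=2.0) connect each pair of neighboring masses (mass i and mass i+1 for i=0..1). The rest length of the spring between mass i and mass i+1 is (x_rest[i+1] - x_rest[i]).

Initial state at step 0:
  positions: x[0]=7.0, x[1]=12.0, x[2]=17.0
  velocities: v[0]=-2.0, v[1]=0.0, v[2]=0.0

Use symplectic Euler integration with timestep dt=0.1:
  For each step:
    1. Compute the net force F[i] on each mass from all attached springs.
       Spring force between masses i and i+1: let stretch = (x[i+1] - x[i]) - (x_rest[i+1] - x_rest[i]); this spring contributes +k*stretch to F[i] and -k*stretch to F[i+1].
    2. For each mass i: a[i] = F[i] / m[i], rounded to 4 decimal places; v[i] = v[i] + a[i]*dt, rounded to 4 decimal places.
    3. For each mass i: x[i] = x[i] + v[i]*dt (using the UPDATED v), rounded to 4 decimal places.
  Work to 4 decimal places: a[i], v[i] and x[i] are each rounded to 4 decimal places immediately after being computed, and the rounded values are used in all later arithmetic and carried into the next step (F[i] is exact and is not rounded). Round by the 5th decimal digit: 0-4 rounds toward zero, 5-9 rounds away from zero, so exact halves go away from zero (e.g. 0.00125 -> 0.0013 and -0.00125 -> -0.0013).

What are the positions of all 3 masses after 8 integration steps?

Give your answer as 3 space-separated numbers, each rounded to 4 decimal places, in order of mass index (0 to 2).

Answer: 5.6982 11.7199 16.9819

Derivation:
Step 0: x=[7.0000 12.0000 17.0000] v=[-2.0000 0.0000 0.0000]
Step 1: x=[6.8000 12.0000 17.0000] v=[-2.0000 0.0000 0.0000]
Step 2: x=[6.6040 11.9960 17.0000] v=[-1.9600 -0.0400 0.0000]
Step 3: x=[6.4158 11.9842 16.9999] v=[-1.8816 -0.1176 -0.0008]
Step 4: x=[6.2390 11.9614 16.9995] v=[-1.7679 -0.2281 -0.0039]
Step 5: x=[6.0767 11.9249 16.9984] v=[-1.6234 -0.3650 -0.0115]
Step 6: x=[5.9313 11.8729 16.9958] v=[-1.4538 -0.5199 -0.0262]
Step 7: x=[5.8048 11.8045 16.9907] v=[-1.2655 -0.6836 -0.0508]
Step 8: x=[5.6982 11.7199 16.9819] v=[-1.0656 -0.8463 -0.0880]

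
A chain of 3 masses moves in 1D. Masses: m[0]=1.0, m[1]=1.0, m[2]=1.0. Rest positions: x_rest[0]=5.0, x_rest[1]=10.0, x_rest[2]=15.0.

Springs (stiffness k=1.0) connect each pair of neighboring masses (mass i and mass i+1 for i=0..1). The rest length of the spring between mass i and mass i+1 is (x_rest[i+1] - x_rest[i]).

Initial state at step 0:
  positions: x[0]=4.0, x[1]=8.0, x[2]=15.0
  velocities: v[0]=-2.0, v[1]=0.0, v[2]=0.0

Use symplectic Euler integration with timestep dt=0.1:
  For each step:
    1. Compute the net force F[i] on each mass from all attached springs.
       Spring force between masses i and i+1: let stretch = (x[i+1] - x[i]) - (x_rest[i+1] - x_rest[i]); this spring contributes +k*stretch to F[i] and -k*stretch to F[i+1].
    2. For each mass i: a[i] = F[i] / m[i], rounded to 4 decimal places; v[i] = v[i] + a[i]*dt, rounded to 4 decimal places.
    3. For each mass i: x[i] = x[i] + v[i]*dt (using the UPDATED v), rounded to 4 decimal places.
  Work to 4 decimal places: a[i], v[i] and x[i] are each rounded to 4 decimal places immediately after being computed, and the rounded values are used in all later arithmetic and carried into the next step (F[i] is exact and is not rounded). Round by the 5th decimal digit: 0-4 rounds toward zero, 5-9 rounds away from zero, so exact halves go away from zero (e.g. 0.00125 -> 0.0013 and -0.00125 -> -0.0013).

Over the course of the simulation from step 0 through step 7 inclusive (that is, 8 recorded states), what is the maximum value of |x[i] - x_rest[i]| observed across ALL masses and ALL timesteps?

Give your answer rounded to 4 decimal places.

Step 0: x=[4.0000 8.0000 15.0000] v=[-2.0000 0.0000 0.0000]
Step 1: x=[3.7900 8.0300 14.9800] v=[-2.1000 0.3000 -0.2000]
Step 2: x=[3.5724 8.0871 14.9405] v=[-2.1760 0.5710 -0.3950]
Step 3: x=[3.3500 8.1676 14.8825] v=[-2.2245 0.8049 -0.5803]
Step 4: x=[3.1257 8.2671 14.8073] v=[-2.2427 0.9946 -0.7518]
Step 5: x=[2.9028 8.3806 14.7167] v=[-2.2286 1.1345 -0.9058]
Step 6: x=[2.6847 8.5026 14.6128] v=[-2.1808 1.2203 -1.0394]
Step 7: x=[2.4748 8.6276 14.4978] v=[-2.0990 1.2495 -1.1504]
Max displacement = 2.5252

Answer: 2.5252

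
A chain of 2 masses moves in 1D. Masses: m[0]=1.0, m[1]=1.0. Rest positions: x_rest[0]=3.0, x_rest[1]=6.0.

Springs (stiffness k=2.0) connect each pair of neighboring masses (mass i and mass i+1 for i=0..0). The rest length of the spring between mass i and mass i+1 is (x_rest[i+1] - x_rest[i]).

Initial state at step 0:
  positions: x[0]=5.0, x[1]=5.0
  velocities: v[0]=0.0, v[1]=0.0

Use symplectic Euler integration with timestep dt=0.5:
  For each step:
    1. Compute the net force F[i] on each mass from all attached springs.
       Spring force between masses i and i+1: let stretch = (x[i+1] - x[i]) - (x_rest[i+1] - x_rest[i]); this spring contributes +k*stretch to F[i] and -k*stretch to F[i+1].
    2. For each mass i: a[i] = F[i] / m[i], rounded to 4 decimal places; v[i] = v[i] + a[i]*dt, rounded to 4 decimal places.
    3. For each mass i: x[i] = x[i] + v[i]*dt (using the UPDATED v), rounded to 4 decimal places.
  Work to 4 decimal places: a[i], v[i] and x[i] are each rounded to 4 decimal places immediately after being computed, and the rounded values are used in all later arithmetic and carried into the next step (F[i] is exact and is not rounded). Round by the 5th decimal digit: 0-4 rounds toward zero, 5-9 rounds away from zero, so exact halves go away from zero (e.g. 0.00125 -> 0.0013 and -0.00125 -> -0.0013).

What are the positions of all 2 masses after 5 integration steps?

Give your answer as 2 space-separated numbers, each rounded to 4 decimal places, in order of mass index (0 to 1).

Step 0: x=[5.0000 5.0000] v=[0.0000 0.0000]
Step 1: x=[3.5000 6.5000] v=[-3.0000 3.0000]
Step 2: x=[2.0000 8.0000] v=[-3.0000 3.0000]
Step 3: x=[2.0000 8.0000] v=[0.0000 0.0000]
Step 4: x=[3.5000 6.5000] v=[3.0000 -3.0000]
Step 5: x=[5.0000 5.0000] v=[3.0000 -3.0000]

Answer: 5.0000 5.0000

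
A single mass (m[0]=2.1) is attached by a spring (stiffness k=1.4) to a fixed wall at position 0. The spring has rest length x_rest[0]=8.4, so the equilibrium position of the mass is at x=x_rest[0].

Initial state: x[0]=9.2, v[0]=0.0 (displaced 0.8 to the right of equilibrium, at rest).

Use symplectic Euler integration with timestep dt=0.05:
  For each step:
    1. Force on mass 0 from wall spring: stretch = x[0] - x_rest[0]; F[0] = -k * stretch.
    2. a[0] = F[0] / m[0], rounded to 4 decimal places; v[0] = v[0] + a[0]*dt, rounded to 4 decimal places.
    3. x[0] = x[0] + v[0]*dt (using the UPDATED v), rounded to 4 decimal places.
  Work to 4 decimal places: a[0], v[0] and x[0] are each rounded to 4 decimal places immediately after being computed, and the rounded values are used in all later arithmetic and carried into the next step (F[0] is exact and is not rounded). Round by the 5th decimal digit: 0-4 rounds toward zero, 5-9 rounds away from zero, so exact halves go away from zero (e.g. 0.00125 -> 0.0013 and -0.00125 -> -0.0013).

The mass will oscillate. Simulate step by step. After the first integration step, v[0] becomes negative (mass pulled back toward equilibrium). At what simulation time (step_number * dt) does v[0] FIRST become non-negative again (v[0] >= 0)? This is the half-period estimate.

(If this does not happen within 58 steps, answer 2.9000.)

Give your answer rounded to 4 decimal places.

Answer: 2.9000

Derivation:
Step 0: x=[9.2000] v=[0.0000]
Step 1: x=[9.1987] v=[-0.0267]
Step 2: x=[9.1960] v=[-0.0533]
Step 3: x=[9.1920] v=[-0.0798]
Step 4: x=[9.1867] v=[-0.1062]
Step 5: x=[9.1801] v=[-0.1324]
Step 6: x=[9.1722] v=[-0.1584]
Step 7: x=[9.1630] v=[-0.1841]
Step 8: x=[9.1525] v=[-0.2095]
Step 9: x=[9.1408] v=[-0.2346]
Step 10: x=[9.1278] v=[-0.2593]
Step 11: x=[9.1136] v=[-0.2836]
Step 12: x=[9.0982] v=[-0.3074]
Step 13: x=[9.0817] v=[-0.3307]
Step 14: x=[9.0640] v=[-0.3534]
Step 15: x=[9.0452] v=[-0.3755]
Step 16: x=[9.0254] v=[-0.3970]
Step 17: x=[9.0045] v=[-0.4178]
Step 18: x=[8.9826] v=[-0.4380]
Step 19: x=[8.9597] v=[-0.4574]
Step 20: x=[8.9359] v=[-0.4761]
Step 21: x=[8.9112] v=[-0.4940]
Step 22: x=[8.8857] v=[-0.5110]
Step 23: x=[8.8593] v=[-0.5272]
Step 24: x=[8.8322] v=[-0.5425]
Step 25: x=[8.8044] v=[-0.5569]
Step 26: x=[8.7759] v=[-0.5704]
Step 27: x=[8.7468] v=[-0.5829]
Step 28: x=[8.7171] v=[-0.5945]
Step 29: x=[8.6868] v=[-0.6051]
Step 30: x=[8.6561] v=[-0.6147]
Step 31: x=[8.6249] v=[-0.6232]
Step 32: x=[8.5934] v=[-0.6307]
Step 33: x=[8.5615] v=[-0.6371]
Step 34: x=[8.5294] v=[-0.6425]
Step 35: x=[8.4971] v=[-0.6468]
Step 36: x=[8.4646] v=[-0.6500]
Step 37: x=[8.4320] v=[-0.6522]
Step 38: x=[8.3993] v=[-0.6533]
Step 39: x=[8.3666] v=[-0.6533]
Step 40: x=[8.3340] v=[-0.6522]
Step 41: x=[8.3015] v=[-0.6500]
Step 42: x=[8.2692] v=[-0.6467]
Step 43: x=[8.2371] v=[-0.6423]
Step 44: x=[8.2053] v=[-0.6369]
Step 45: x=[8.1738] v=[-0.6304]
Step 46: x=[8.1427] v=[-0.6229]
Step 47: x=[8.1120] v=[-0.6143]
Step 48: x=[8.0818] v=[-0.6047]
Step 49: x=[8.0521] v=[-0.5941]
Step 50: x=[8.0230] v=[-0.5825]
Step 51: x=[7.9945] v=[-0.5699]
Step 52: x=[7.9667] v=[-0.5564]
Step 53: x=[7.9396] v=[-0.5420]
Step 54: x=[7.9133] v=[-0.5267]
Step 55: x=[7.8878] v=[-0.5105]
Step 56: x=[7.8631] v=[-0.4934]
Step 57: x=[7.8393] v=[-0.4755]
Step 58: x=[7.8165] v=[-0.4568]
v[0] did not become non-negative within 58 steps; using fallback time=2.9000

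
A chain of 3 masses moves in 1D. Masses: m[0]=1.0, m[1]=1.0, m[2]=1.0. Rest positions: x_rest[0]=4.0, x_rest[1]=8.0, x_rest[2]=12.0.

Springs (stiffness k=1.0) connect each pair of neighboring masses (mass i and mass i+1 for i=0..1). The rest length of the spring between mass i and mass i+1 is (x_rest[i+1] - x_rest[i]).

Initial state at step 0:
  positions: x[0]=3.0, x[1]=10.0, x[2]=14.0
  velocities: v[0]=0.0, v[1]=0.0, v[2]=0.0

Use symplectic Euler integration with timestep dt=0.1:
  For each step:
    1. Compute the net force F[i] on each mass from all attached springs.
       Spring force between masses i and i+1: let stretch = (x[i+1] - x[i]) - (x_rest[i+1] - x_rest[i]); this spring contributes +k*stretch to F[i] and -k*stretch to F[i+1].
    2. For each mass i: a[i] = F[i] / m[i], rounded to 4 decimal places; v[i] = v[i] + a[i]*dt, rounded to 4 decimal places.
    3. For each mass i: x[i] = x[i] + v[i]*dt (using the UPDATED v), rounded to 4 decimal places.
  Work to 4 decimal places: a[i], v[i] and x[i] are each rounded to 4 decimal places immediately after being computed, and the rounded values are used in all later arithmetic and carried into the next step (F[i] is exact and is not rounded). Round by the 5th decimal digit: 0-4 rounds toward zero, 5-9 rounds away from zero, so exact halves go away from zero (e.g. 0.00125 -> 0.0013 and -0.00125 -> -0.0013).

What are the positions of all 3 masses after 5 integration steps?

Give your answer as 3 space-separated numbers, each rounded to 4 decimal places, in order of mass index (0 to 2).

Answer: 3.4294 9.5807 13.9899

Derivation:
Step 0: x=[3.0000 10.0000 14.0000] v=[0.0000 0.0000 0.0000]
Step 1: x=[3.0300 9.9700 14.0000] v=[0.3000 -0.3000 0.0000]
Step 2: x=[3.0894 9.9109 13.9997] v=[0.5940 -0.5910 -0.0030]
Step 3: x=[3.1770 9.8245 13.9985] v=[0.8762 -0.8643 -0.0119]
Step 4: x=[3.2911 9.7133 13.9956] v=[1.1410 -1.1117 -0.0293]
Step 5: x=[3.4294 9.5807 13.9899] v=[1.3832 -1.3257 -0.0575]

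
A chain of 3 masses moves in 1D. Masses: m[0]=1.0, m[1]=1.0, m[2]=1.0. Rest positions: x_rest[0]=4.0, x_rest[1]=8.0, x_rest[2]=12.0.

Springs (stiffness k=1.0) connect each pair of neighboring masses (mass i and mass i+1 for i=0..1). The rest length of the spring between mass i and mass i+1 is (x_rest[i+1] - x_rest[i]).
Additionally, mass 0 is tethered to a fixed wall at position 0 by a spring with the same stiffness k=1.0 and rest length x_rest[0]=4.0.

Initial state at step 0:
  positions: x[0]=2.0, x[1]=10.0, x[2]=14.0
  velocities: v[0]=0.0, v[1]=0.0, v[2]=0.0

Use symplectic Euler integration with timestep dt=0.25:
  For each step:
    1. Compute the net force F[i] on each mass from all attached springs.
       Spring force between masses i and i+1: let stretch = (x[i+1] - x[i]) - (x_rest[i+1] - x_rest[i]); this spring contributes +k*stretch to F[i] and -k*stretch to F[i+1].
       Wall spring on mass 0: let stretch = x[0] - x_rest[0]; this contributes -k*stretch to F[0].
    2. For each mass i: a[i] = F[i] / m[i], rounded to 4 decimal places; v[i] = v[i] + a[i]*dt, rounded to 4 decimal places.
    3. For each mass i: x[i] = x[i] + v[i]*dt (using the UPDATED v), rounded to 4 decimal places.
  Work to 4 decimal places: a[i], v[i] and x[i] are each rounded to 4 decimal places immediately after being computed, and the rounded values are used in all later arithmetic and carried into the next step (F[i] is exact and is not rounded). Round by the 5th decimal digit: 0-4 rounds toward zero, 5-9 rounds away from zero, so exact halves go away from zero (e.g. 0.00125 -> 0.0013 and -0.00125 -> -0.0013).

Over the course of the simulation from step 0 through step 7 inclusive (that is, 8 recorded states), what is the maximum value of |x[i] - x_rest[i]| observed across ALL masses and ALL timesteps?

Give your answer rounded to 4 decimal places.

Answer: 2.6576

Derivation:
Step 0: x=[2.0000 10.0000 14.0000] v=[0.0000 0.0000 0.0000]
Step 1: x=[2.3750 9.7500 14.0000] v=[1.5000 -1.0000 0.0000]
Step 2: x=[3.0625 9.3047 13.9844] v=[2.7500 -1.7813 -0.0625]
Step 3: x=[3.9487 8.7617 13.9263] v=[3.5449 -2.1719 -0.2324]
Step 4: x=[4.8890 8.2407 13.7954] v=[3.7610 -2.0840 -0.5236]
Step 5: x=[5.7332 7.8574 13.5673] v=[3.3767 -1.5333 -0.9123]
Step 6: x=[6.3518 7.6982 13.2324] v=[2.4745 -0.6369 -1.3398]
Step 7: x=[6.6576 7.8007 12.8016] v=[1.2232 0.4101 -1.7234]
Max displacement = 2.6576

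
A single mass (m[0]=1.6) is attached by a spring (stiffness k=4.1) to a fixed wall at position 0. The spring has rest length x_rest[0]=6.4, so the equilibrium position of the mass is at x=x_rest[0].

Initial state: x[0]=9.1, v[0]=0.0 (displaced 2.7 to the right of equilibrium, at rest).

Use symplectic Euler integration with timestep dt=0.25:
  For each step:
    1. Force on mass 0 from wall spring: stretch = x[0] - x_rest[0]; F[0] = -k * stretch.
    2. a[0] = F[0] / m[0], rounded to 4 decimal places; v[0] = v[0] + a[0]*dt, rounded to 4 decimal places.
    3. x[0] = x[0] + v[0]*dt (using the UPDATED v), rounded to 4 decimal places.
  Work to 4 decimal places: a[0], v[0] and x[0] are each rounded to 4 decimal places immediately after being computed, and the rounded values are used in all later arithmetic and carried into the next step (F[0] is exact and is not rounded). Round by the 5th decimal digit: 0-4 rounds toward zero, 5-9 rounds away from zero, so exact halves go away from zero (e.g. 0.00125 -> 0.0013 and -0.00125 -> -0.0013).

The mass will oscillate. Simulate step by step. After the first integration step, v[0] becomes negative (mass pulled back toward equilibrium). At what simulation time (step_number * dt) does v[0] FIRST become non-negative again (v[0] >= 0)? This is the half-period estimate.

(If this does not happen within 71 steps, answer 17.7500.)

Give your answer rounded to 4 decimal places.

Answer: 2.0000

Derivation:
Step 0: x=[9.1000] v=[0.0000]
Step 1: x=[8.6676] v=[-1.7297]
Step 2: x=[7.8720] v=[-3.1824]
Step 3: x=[6.8407] v=[-4.1254]
Step 4: x=[5.7388] v=[-4.4077]
Step 5: x=[4.7428] v=[-3.9841]
Step 6: x=[4.0122] v=[-2.9225]
Step 7: x=[3.6640] v=[-1.3928]
Step 8: x=[3.7540] v=[0.3600]
First v>=0 after going negative at step 8, time=2.0000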